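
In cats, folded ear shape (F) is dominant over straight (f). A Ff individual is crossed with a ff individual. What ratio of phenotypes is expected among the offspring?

Punnett square for Ff × ff:
Offspring genotypes: 2 Ff, 2 ff
folded: 2, straight: 2
Ratio: 1:1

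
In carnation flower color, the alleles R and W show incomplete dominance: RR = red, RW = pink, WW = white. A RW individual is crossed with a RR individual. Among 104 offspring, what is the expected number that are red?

Punnett square for RW × RR:
Offspring genotypes: 2 RR, 2 RW
Phenotype counts: 2 red, 2 pink
red: 2 out of 4 → fraction 1/2
Expected count = 1/2 × 104 = 52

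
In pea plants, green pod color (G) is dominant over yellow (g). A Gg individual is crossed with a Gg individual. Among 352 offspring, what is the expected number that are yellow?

Punnett square for Gg × Gg:
Offspring genotypes: 1 GG, 2 Gg, 1 gg
green: 3, yellow: 1
yellow: 1 out of 4 → fraction 1/4
Expected count = 1/4 × 352 = 88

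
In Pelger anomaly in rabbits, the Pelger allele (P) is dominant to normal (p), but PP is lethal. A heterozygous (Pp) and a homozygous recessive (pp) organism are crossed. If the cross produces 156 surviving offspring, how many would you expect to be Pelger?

Cross: Pp × pp
Punnett square offspring (before lethality): 2 Pp, 2 pp
No PP offspring are produced in this cross.
Pelger: 2 out of 4 → fraction 1/2
Expected count = 1/2 × 156 = 78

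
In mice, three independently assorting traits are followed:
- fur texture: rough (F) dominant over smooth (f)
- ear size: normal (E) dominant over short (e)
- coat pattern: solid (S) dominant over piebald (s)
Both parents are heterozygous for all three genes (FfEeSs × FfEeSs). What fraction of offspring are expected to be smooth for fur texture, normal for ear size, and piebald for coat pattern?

Trihybrid cross: FfEeSs × FfEeSs
Each trait segregates independently with a 3:1 phenotypic ratio, so each gene contributes 3/4 (dominant) or 1/4 (recessive).
Target: smooth (fur texture), normal (ear size), piebald (coat pattern)
Probability = product of independent per-trait probabilities
= 1/4 × 3/4 × 1/4 = 3/64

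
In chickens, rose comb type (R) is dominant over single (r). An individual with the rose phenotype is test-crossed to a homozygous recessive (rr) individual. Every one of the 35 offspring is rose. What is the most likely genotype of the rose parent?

Test cross: ? × rr
All offspring are rose.
If the unknown parent were heterozygous (Rr), about half of 35 offspring would be single; none are. The unknown parent is most likely homozygous dominant (RR).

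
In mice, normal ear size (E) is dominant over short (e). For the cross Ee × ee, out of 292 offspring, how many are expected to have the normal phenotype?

Punnett square for Ee × ee:
Offspring genotypes: 2 Ee, 2 ee
Total offspring: 4
Count with target: 2
Probability: 2/4 = 1/2
Expected count = 1/2 × 292 = 146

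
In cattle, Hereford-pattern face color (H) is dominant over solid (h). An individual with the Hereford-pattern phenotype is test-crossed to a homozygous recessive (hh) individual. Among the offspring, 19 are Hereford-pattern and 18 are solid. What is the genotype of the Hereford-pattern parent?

Test cross: ? × hh
Offspring: 19 Hereford-pattern, 18 solid — approximately 1:1.
A 1:1 ratio in a test cross indicates the unknown parent is heterozygous (Hh).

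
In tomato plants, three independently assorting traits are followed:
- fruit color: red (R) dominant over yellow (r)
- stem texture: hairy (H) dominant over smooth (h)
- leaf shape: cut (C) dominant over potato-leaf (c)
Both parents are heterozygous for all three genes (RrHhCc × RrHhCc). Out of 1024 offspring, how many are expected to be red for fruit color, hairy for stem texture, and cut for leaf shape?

Trihybrid cross: RrHhCc × RrHhCc
Each trait segregates independently with a 3:1 phenotypic ratio, so each gene contributes 3/4 (dominant) or 1/4 (recessive).
Target: red (fruit color), hairy (stem texture), cut (leaf shape)
Probability = product of independent per-trait probabilities
= 3/4 × 3/4 × 3/4 = 27/64
Expected count = 27/64 × 1024 = 432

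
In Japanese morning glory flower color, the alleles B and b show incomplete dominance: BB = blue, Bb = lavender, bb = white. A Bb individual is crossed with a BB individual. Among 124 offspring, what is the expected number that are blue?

Punnett square for Bb × BB:
Offspring genotypes: 2 BB, 2 Bb
Phenotype counts: 2 blue, 2 lavender
blue: 2 out of 4 → fraction 1/2
Expected count = 1/2 × 124 = 62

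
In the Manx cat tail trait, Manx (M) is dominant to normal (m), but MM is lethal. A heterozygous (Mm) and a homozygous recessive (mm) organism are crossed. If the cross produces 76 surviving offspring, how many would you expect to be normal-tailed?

Cross: Mm × mm
Punnett square offspring (before lethality): 2 Mm, 2 mm
No MM offspring are produced in this cross.
normal-tailed: 2 out of 4 → fraction 1/2
Expected count = 1/2 × 76 = 38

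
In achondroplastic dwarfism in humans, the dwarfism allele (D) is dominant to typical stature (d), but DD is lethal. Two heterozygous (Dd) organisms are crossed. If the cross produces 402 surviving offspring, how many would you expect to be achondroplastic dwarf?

Cross: Dd × Dd
Punnett square offspring (before lethality): 1 DD, 2 Dd, 1 dd
The DD genotype is lethal (embryos die); surviving offspring: 2 Dd, 1 dd
achondroplastic dwarf: 2 out of 3 → fraction 2/3
Expected count = 2/3 × 402 = 268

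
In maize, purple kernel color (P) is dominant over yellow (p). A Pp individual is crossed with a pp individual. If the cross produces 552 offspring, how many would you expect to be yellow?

Punnett square for Pp × pp:
Offspring genotypes: 2 Pp, 2 pp
purple: 2, yellow: 2
yellow: 2 out of 4 → fraction 1/2
Expected count = 1/2 × 552 = 276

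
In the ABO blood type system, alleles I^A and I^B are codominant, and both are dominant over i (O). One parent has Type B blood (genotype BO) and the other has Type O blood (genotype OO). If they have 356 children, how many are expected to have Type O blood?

Cross: BO × OO
Possible offspring genotypes: 2 BO, 2 OO
Blood type counts: 2 Type B, 2 Type O
Probability of Type O: 2/4 = 1/2
Expected count = 1/2 × 356 = 178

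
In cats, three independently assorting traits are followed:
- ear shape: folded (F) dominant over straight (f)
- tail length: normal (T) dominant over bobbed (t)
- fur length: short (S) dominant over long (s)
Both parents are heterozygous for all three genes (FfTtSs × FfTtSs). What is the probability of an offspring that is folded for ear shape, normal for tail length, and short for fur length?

Trihybrid cross: FfTtSs × FfTtSs
Each trait segregates independently with a 3:1 phenotypic ratio, so each gene contributes 3/4 (dominant) or 1/4 (recessive).
Target: folded (ear shape), normal (tail length), short (fur length)
Probability = product of independent per-trait probabilities
= 3/4 × 3/4 × 3/4 = 27/64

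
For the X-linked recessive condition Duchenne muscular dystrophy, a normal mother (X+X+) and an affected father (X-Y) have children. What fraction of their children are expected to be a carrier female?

Cross: X+X+ × X-Y
Offspring: 2 X+X-, 2 X+Y
Probability of a carrier female: 2/4 = 1/2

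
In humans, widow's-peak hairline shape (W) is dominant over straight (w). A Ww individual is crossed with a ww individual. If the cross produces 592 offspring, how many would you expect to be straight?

Punnett square for Ww × ww:
Offspring genotypes: 2 Ww, 2 ww
widow's-peak: 2, straight: 2
straight: 2 out of 4 → fraction 1/2
Expected count = 1/2 × 592 = 296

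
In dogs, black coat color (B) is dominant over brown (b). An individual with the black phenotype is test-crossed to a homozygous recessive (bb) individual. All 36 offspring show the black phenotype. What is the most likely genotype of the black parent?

Test cross: ? × bb
All offspring are black.
If the unknown parent were heterozygous (Bb), about half of 36 offspring would be brown; none are. The unknown parent is most likely homozygous dominant (BB).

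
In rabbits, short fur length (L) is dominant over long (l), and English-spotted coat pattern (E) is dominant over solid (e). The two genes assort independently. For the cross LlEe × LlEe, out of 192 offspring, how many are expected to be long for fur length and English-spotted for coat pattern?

Dihybrid cross LlEe × LlEe — consider each gene separately:
fur length: Ll × Ll → 1 LL, 2 Ll, 1 ll → 3 L_ : 1 ll (out of 4)
coat pattern: Ee × Ee → 1 EE, 2 Ee, 1 ee → 3 E_ : 1 ee (out of 4)
Looking for: long (ll) and English-spotted (E_)
P(long) = 1/4, P(English-spotted) = 3/4
P(both) = 1/4 × 3/4 = 3/16
Expected count = 3/16 × 192 = 36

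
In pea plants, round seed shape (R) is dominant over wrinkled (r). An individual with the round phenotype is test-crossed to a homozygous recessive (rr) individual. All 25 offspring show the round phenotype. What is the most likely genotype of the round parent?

Test cross: ? × rr
All offspring are round.
If the unknown parent were heterozygous (Rr), about half of 25 offspring would be wrinkled; none are. The unknown parent is most likely homozygous dominant (RR).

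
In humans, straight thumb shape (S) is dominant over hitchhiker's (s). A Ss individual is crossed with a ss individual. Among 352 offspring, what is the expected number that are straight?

Punnett square for Ss × ss:
Offspring genotypes: 2 Ss, 2 ss
straight: 2, hitchhiker's: 2
straight: 2 out of 4 → fraction 1/2
Expected count = 1/2 × 352 = 176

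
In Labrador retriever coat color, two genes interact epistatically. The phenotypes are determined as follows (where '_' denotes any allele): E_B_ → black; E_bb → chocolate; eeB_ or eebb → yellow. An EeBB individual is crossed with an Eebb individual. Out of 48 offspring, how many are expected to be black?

Cross: EeBB × Eebb — consider each gene separately:
E gene: Ee × Ee → 1 EE, 2 Ee, 1 ee → 3 E_ : 1 ee (out of 4)
B gene: BB × bb → 4 Bb → 4 B_ (out of 4)
Genotype classes (out of 4 × 4 = 16): E_B_ = 3×4 = 12; eeB_ = 1×4 = 4
Apply the phenotype rules: E_B_ (12) → black; eeB_ (4) → yellow
Phenotype counts (out of 16): 12 black, 4 yellow
black: 12 out of 16 → fraction 3/4
Expected count = 3/4 × 48 = 36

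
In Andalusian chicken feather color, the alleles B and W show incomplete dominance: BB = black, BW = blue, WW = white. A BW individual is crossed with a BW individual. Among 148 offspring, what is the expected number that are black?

Punnett square for BW × BW:
Offspring genotypes: 1 BB, 2 BW, 1 WW
Phenotype counts: 1 black, 2 blue, 1 white
black: 1 out of 4 → fraction 1/4
Expected count = 1/4 × 148 = 37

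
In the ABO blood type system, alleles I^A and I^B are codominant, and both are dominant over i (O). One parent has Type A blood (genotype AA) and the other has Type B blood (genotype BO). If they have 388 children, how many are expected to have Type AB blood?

Cross: AA × BO
Possible offspring genotypes: 2 AB, 2 AO
Blood type counts: 2 Type AB, 2 Type A
Probability of Type AB: 2/4 = 1/2
Expected count = 1/2 × 388 = 194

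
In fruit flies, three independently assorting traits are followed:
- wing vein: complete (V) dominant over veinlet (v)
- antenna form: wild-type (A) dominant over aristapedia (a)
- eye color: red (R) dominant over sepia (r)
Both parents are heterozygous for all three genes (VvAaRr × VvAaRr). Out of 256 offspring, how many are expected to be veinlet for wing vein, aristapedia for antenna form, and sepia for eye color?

Trihybrid cross: VvAaRr × VvAaRr
Each trait segregates independently with a 3:1 phenotypic ratio, so each gene contributes 3/4 (dominant) or 1/4 (recessive).
Target: veinlet (wing vein), aristapedia (antenna form), sepia (eye color)
Probability = product of independent per-trait probabilities
= 1/4 × 1/4 × 1/4 = 1/64
Expected count = 1/64 × 256 = 4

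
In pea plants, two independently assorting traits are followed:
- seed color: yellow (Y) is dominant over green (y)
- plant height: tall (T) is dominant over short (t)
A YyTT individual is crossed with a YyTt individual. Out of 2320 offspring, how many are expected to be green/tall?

Dihybrid cross YyTT × YyTt — consider each gene separately:
seed color: Yy × Yy → 1 YY, 2 Yy, 1 yy → 3 Y_ : 1 yy (out of 4)
plant height: TT × Tt → 2 TT, 2 Tt → 4 T_ (out of 4)
Combine (counts out of 4 × 4 = 16): yellow/tall (Y_T_) = 3×4 = 12; green/tall (yyT_) = 1×4 = 4
Phenotype counts (out of 16): 12 yellow/tall, 4 green/tall
green/tall: 4 out of 16 → fraction 1/4
Expected count = 1/4 × 2320 = 580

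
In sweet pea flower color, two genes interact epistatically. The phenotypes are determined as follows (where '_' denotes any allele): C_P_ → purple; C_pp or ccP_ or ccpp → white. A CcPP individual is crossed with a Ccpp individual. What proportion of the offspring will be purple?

Cross: CcPP × Ccpp — consider each gene separately:
C gene: Cc × Cc → 1 CC, 2 Cc, 1 cc → 3 C_ : 1 cc (out of 4)
P gene: PP × pp → 4 Pp → 4 P_ (out of 4)
Genotype classes (out of 4 × 4 = 16): C_P_ = 3×4 = 12; ccP_ = 1×4 = 4
Apply the phenotype rules: C_P_ (12) → purple; ccP_ (4) → white
Phenotype counts (out of 16): 12 purple, 4 white
purple: 12 out of 16
Probability: 12/16 = 3/4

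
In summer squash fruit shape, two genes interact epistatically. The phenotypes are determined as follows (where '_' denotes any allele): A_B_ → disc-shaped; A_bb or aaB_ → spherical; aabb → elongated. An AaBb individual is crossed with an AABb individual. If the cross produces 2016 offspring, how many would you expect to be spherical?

Cross: AaBb × AABb — consider each gene separately:
A gene: Aa × AA → 2 AA, 2 Aa → 4 A_ (out of 4)
B gene: Bb × Bb → 1 BB, 2 Bb, 1 bb → 3 B_ : 1 bb (out of 4)
Genotype classes (out of 4 × 4 = 16): A_B_ = 4×3 = 12; A_bb = 4×1 = 4
Apply the phenotype rules: A_B_ (12) → disc-shaped; A_bb (4) → spherical
Phenotype counts (out of 16): 12 disc-shaped, 4 spherical
spherical: 4 out of 16 → fraction 1/4
Expected count = 1/4 × 2016 = 504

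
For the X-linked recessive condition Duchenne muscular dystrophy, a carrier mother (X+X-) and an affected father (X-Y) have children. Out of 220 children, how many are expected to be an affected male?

Cross: X+X- × X-Y
Offspring: 1 X+X-, 1 X+Y, 1 X-X-, 1 X-Y
Probability of an affected male: 1/4
Expected count = 1/4 × 220 = 55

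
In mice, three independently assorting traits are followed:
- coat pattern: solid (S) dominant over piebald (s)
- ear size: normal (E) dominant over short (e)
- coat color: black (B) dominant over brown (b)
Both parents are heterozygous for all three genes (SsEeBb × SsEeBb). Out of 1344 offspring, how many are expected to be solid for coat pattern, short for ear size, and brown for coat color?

Trihybrid cross: SsEeBb × SsEeBb
Each trait segregates independently with a 3:1 phenotypic ratio, so each gene contributes 3/4 (dominant) or 1/4 (recessive).
Target: solid (coat pattern), short (ear size), brown (coat color)
Probability = product of independent per-trait probabilities
= 3/4 × 1/4 × 1/4 = 3/64
Expected count = 3/64 × 1344 = 63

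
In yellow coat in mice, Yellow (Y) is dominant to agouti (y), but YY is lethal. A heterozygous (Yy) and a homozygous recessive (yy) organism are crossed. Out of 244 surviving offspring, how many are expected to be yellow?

Cross: Yy × yy
Punnett square offspring (before lethality): 2 Yy, 2 yy
No YY offspring are produced in this cross.
yellow: 2 out of 4 → fraction 1/2
Expected count = 1/2 × 244 = 122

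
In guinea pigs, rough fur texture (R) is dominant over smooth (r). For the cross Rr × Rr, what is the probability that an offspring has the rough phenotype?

Punnett square for Rr × Rr:
Offspring genotypes: 1 RR, 2 Rr, 1 rr
Total offspring: 4
Count with target: 3
Probability: 3/4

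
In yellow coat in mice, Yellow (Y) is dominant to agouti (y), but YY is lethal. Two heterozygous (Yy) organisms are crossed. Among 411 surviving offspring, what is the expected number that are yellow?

Cross: Yy × Yy
Punnett square offspring (before lethality): 1 YY, 2 Yy, 1 yy
The YY genotype is lethal (embryos die); surviving offspring: 2 Yy, 1 yy
yellow: 2 out of 3 → fraction 2/3
Expected count = 2/3 × 411 = 274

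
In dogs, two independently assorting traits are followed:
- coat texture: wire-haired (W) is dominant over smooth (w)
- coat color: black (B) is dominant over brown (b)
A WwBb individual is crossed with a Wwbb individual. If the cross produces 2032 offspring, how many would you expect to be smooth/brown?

Dihybrid cross WwBb × Wwbb — consider each gene separately:
coat texture: Ww × Ww → 1 WW, 2 Ww, 1 ww → 3 W_ : 1 ww (out of 4)
coat color: Bb × bb → 2 Bb, 2 bb → 2 B_ : 2 bb (out of 4)
Combine (counts out of 4 × 4 = 16): wire-haired/black (W_B_) = 3×2 = 6; wire-haired/brown (W_bb) = 3×2 = 6; smooth/black (wwB_) = 1×2 = 2; smooth/brown (wwbb) = 1×2 = 2
Phenotype counts (out of 16): 6 wire-haired/black, 6 wire-haired/brown, 2 smooth/black, 2 smooth/brown
smooth/brown: 2 out of 16 → fraction 1/8
Expected count = 1/8 × 2032 = 254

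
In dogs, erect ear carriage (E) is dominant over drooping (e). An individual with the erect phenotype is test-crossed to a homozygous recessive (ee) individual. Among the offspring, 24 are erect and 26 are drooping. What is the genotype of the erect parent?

Test cross: ? × ee
Offspring: 24 erect, 26 drooping — approximately 1:1.
A 1:1 ratio in a test cross indicates the unknown parent is heterozygous (Ee).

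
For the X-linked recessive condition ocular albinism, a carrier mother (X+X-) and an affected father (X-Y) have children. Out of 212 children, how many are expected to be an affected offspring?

Cross: X+X- × X-Y
Offspring: 1 X+X-, 1 X+Y, 1 X-X-, 1 X-Y
Probability of an affected offspring: 2/4 = 1/2
Expected count = 1/2 × 212 = 106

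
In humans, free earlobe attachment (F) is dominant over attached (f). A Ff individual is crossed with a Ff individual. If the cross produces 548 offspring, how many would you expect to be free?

Punnett square for Ff × Ff:
Offspring genotypes: 1 FF, 2 Ff, 1 ff
free: 3, attached: 1
free: 3 out of 4 → fraction 3/4
Expected count = 3/4 × 548 = 411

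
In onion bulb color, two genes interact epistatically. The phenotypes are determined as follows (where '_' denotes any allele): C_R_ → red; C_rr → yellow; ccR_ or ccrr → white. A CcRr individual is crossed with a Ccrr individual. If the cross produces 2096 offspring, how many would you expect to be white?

Cross: CcRr × Ccrr — consider each gene separately:
C gene: Cc × Cc → 1 CC, 2 Cc, 1 cc → 3 C_ : 1 cc (out of 4)
R gene: Rr × rr → 2 Rr, 2 rr → 2 R_ : 2 rr (out of 4)
Genotype classes (out of 4 × 4 = 16): C_R_ = 3×2 = 6; C_rr = 3×2 = 6; ccR_ = 1×2 = 2; ccrr = 1×2 = 2
Apply the phenotype rules: C_R_ (6) → red; C_rr (6) → yellow; ccR_ (2) + ccrr (2) → white
Phenotype counts (out of 16): 6 red, 6 yellow, 4 white
white: 4 out of 16 → fraction 1/4
Expected count = 1/4 × 2096 = 524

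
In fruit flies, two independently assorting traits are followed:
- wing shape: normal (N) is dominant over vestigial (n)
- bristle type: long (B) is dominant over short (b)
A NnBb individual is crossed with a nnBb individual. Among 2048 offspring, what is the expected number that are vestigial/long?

Dihybrid cross NnBb × nnBb — consider each gene separately:
wing shape: Nn × nn → 2 Nn, 2 nn → 2 N_ : 2 nn (out of 4)
bristle type: Bb × Bb → 1 BB, 2 Bb, 1 bb → 3 B_ : 1 bb (out of 4)
Combine (counts out of 4 × 4 = 16): normal/long (N_B_) = 2×3 = 6; normal/short (N_bb) = 2×1 = 2; vestigial/long (nnB_) = 2×3 = 6; vestigial/short (nnbb) = 2×1 = 2
Phenotype counts (out of 16): 6 normal/long, 2 normal/short, 6 vestigial/long, 2 vestigial/short
vestigial/long: 6 out of 16 → fraction 3/8
Expected count = 3/8 × 2048 = 768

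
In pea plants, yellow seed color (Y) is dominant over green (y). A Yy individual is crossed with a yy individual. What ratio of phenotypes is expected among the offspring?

Punnett square for Yy × yy:
Offspring genotypes: 2 Yy, 2 yy
yellow: 2, green: 2
Ratio: 1:1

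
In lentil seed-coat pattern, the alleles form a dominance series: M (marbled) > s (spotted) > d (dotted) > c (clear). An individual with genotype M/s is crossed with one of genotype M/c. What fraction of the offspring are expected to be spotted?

Cross: M/s × M/c
Allele dominance: M > s > d > c
Offspring genotypes: 1 M/M, 1 M/c, 1 M/s, 1 s/c
Phenotype counts: 3 marbled, 1 spotted
spotted: 1 out of 4
Probability: 1/4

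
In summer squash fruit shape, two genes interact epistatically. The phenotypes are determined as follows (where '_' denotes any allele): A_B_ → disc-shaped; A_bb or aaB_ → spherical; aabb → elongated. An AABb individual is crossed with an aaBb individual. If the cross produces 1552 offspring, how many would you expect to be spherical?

Cross: AABb × aaBb — consider each gene separately:
A gene: AA × aa → 4 Aa → 4 A_ (out of 4)
B gene: Bb × Bb → 1 BB, 2 Bb, 1 bb → 3 B_ : 1 bb (out of 4)
Genotype classes (out of 4 × 4 = 16): A_B_ = 4×3 = 12; A_bb = 4×1 = 4
Apply the phenotype rules: A_B_ (12) → disc-shaped; A_bb (4) → spherical
Phenotype counts (out of 16): 12 disc-shaped, 4 spherical
spherical: 4 out of 16 → fraction 1/4
Expected count = 1/4 × 1552 = 388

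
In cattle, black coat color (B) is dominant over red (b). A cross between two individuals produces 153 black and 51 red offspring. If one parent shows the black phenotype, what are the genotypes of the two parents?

Observed offspring: 153 black, 51 red
The observed ratio simplifies to 3:1. Red (bb) offspring appear, so each parent must contribute one b allele. The parent stated to show black carries B, so it is Bb. The other parent is then either Bb or bb: Bb × bb would give a 1:1 split, whereas Bb × Bb gives 3:1 — matching the data. So both parents are heterozygous (Bb × Bb).
Parent genotypes: Bb × Bb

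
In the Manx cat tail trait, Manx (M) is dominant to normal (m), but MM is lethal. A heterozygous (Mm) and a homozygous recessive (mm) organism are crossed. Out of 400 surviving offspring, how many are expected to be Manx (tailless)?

Cross: Mm × mm
Punnett square offspring (before lethality): 2 Mm, 2 mm
No MM offspring are produced in this cross.
Manx (tailless): 2 out of 4 → fraction 1/2
Expected count = 1/2 × 400 = 200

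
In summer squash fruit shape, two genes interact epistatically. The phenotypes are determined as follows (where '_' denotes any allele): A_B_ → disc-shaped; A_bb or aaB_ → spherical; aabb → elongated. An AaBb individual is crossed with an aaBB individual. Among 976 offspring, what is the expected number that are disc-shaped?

Cross: AaBb × aaBB — consider each gene separately:
A gene: Aa × aa → 2 Aa, 2 aa → 2 A_ : 2 aa (out of 4)
B gene: Bb × BB → 2 BB, 2 Bb → 4 B_ (out of 4)
Genotype classes (out of 4 × 4 = 16): A_B_ = 2×4 = 8; aaB_ = 2×4 = 8
Apply the phenotype rules: A_B_ (8) → disc-shaped; aaB_ (8) → spherical
Phenotype counts (out of 16): 8 disc-shaped, 8 spherical
disc-shaped: 8 out of 16 → fraction 1/2
Expected count = 1/2 × 976 = 488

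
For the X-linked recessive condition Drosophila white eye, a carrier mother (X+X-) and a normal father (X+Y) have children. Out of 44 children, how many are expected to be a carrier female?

Cross: X+X- × X+Y
Offspring: 1 X+X+, 1 X+Y, 1 X+X-, 1 X-Y
Probability of a carrier female: 1/4
Expected count = 1/4 × 44 = 11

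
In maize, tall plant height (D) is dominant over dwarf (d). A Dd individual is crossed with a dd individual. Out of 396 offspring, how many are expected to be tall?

Punnett square for Dd × dd:
Offspring genotypes: 2 Dd, 2 dd
tall: 2, dwarf: 2
tall: 2 out of 4 → fraction 1/2
Expected count = 1/2 × 396 = 198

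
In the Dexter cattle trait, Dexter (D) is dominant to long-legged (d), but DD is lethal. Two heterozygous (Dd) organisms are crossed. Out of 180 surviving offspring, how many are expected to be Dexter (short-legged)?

Cross: Dd × Dd
Punnett square offspring (before lethality): 1 DD, 2 Dd, 1 dd
The DD genotype is lethal (embryos die); surviving offspring: 2 Dd, 1 dd
Dexter (short-legged): 2 out of 3 → fraction 2/3
Expected count = 2/3 × 180 = 120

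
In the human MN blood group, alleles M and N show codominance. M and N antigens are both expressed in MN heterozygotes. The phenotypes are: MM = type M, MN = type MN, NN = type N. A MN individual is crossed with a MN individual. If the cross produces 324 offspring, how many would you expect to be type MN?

Punnett square for MN × MN:
Offspring genotypes: 1 MM, 2 MN, 1 NN
Phenotype counts: 1 type M, 2 type MN, 1 type N
type MN: 2 out of 4 → fraction 1/2
Expected count = 1/2 × 324 = 162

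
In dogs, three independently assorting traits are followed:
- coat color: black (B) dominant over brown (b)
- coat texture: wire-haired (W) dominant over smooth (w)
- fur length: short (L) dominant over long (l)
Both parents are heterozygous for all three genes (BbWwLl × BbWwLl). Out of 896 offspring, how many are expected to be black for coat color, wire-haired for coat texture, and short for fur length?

Trihybrid cross: BbWwLl × BbWwLl
Each trait segregates independently with a 3:1 phenotypic ratio, so each gene contributes 3/4 (dominant) or 1/4 (recessive).
Target: black (coat color), wire-haired (coat texture), short (fur length)
Probability = product of independent per-trait probabilities
= 3/4 × 3/4 × 3/4 = 27/64
Expected count = 27/64 × 896 = 378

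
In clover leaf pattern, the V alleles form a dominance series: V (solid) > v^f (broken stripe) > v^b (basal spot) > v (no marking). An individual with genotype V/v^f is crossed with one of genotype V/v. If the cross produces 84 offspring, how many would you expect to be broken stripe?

Cross: V/v^f × V/v
Allele dominance: V > v^f > v^b > v
Offspring genotypes: 1 V/V, 1 V/v, 1 V/v^f, 1 v^f/v
Phenotype counts: 3 solid, 1 broken stripe
broken stripe: 1 out of 4 → fraction 1/4
Expected count = 1/4 × 84 = 21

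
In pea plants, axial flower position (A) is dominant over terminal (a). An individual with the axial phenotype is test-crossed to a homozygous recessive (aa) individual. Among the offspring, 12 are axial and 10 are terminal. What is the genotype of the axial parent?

Test cross: ? × aa
Offspring: 12 axial, 10 terminal — approximately 1:1.
A 1:1 ratio in a test cross indicates the unknown parent is heterozygous (Aa).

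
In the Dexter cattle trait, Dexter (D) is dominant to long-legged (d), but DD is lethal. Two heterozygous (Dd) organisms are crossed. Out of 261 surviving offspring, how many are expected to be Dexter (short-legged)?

Cross: Dd × Dd
Punnett square offspring (before lethality): 1 DD, 2 Dd, 1 dd
The DD genotype is lethal (embryos die); surviving offspring: 2 Dd, 1 dd
Dexter (short-legged): 2 out of 3 → fraction 2/3
Expected count = 2/3 × 261 = 174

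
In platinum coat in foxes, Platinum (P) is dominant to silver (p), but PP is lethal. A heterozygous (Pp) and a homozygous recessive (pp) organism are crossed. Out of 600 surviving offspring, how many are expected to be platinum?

Cross: Pp × pp
Punnett square offspring (before lethality): 2 Pp, 2 pp
No PP offspring are produced in this cross.
platinum: 2 out of 4 → fraction 1/2
Expected count = 1/2 × 600 = 300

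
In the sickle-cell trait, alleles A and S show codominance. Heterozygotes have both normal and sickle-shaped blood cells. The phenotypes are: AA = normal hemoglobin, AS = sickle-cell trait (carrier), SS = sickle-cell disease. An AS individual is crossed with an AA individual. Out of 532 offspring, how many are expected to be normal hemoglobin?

Punnett square for AS × AA:
Offspring genotypes: 2 AA, 2 AS
Phenotype counts: 2 normal hemoglobin, 2 sickle-cell trait (carrier)
normal hemoglobin: 2 out of 4 → fraction 1/2
Expected count = 1/2 × 532 = 266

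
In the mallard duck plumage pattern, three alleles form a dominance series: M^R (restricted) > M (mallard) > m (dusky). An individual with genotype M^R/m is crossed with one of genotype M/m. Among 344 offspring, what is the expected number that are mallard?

Cross: M^R/m × M/m
Allele dominance: M^R > M > m
Offspring genotypes: 1 M^R/M, 1 M^R/m, 1 M/m, 1 m/m
Phenotype counts: 2 restricted, 1 mallard, 1 dusky
mallard: 1 out of 4 → fraction 1/4
Expected count = 1/4 × 344 = 86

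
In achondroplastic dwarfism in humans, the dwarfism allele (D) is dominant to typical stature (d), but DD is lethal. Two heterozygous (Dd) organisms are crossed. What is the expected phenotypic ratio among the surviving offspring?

Cross: Dd × Dd
Punnett square offspring (before lethality): 1 DD, 2 Dd, 1 dd
The DD genotype is lethal (embryos die); surviving offspring: 2 Dd, 1 dd
Ratio: 2 achondroplastic dwarf : 1 typical stature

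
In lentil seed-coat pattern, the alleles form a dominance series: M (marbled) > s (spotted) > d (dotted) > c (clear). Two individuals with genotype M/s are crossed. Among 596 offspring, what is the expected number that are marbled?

Cross: M/s × M/s
Allele dominance: M > s > d > c
Offspring genotypes: 1 M/M, 2 M/s, 1 s/s
Phenotype counts: 3 marbled, 1 spotted
marbled: 3 out of 4 → fraction 3/4
Expected count = 3/4 × 596 = 447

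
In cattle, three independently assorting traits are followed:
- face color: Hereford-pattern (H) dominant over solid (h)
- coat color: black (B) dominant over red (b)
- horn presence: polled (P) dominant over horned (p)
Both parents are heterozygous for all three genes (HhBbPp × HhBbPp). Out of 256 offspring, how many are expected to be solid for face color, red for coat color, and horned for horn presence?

Trihybrid cross: HhBbPp × HhBbPp
Each trait segregates independently with a 3:1 phenotypic ratio, so each gene contributes 3/4 (dominant) or 1/4 (recessive).
Target: solid (face color), red (coat color), horned (horn presence)
Probability = product of independent per-trait probabilities
= 1/4 × 1/4 × 1/4 = 1/64
Expected count = 1/64 × 256 = 4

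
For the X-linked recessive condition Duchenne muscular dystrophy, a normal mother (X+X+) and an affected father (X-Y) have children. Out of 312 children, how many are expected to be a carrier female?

Cross: X+X+ × X-Y
Offspring: 2 X+X-, 2 X+Y
Probability of a carrier female: 2/4 = 1/2
Expected count = 1/2 × 312 = 156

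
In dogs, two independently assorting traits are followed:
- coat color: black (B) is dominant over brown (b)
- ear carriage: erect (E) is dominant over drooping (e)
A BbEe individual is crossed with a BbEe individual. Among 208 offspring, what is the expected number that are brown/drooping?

Dihybrid cross BbEe × BbEe — consider each gene separately:
coat color: Bb × Bb → 1 BB, 2 Bb, 1 bb → 3 B_ : 1 bb (out of 4)
ear carriage: Ee × Ee → 1 EE, 2 Ee, 1 ee → 3 E_ : 1 ee (out of 4)
Combine (counts out of 4 × 4 = 16): black/erect (B_E_) = 3×3 = 9; black/drooping (B_ee) = 3×1 = 3; brown/erect (bbE_) = 1×3 = 3; brown/drooping (bbee) = 1×1 = 1
Phenotype counts (out of 16): 9 black/erect, 3 black/drooping, 3 brown/erect, 1 brown/drooping
brown/drooping: 1 out of 16 → fraction 1/16
Expected count = 1/16 × 208 = 13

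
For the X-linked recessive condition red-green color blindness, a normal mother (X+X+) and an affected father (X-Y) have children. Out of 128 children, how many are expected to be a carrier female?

Cross: X+X+ × X-Y
Offspring: 2 X+X-, 2 X+Y
Probability of a carrier female: 2/4 = 1/2
Expected count = 1/2 × 128 = 64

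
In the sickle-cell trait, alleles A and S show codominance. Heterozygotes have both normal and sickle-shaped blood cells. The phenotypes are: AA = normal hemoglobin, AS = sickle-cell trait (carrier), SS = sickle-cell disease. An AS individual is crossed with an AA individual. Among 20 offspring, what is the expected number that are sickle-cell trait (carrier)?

Punnett square for AS × AA:
Offspring genotypes: 2 AA, 2 AS
Phenotype counts: 2 normal hemoglobin, 2 sickle-cell trait (carrier)
sickle-cell trait (carrier): 2 out of 4 → fraction 1/2
Expected count = 1/2 × 20 = 10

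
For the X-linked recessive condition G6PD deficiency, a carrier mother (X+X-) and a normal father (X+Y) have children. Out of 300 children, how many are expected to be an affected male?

Cross: X+X- × X+Y
Offspring: 1 X+X+, 1 X+Y, 1 X+X-, 1 X-Y
Probability of an affected male: 1/4
Expected count = 1/4 × 300 = 75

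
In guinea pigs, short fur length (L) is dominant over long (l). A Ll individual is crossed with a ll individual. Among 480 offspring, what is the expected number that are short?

Punnett square for Ll × ll:
Offspring genotypes: 2 Ll, 2 ll
short: 2, long: 2
short: 2 out of 4 → fraction 1/2
Expected count = 1/2 × 480 = 240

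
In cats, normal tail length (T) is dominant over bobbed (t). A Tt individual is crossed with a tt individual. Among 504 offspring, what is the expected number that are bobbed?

Punnett square for Tt × tt:
Offspring genotypes: 2 Tt, 2 tt
normal: 2, bobbed: 2
bobbed: 2 out of 4 → fraction 1/2
Expected count = 1/2 × 504 = 252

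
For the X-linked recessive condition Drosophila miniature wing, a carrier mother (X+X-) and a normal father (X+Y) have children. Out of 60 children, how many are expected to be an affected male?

Cross: X+X- × X+Y
Offspring: 1 X+X+, 1 X+Y, 1 X+X-, 1 X-Y
Probability of an affected male: 1/4
Expected count = 1/4 × 60 = 15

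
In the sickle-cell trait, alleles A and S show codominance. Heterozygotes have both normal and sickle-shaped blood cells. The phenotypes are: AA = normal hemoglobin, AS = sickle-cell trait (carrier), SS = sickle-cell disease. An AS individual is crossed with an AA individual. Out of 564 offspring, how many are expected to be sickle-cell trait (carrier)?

Punnett square for AS × AA:
Offspring genotypes: 2 AA, 2 AS
Phenotype counts: 2 normal hemoglobin, 2 sickle-cell trait (carrier)
sickle-cell trait (carrier): 2 out of 4 → fraction 1/2
Expected count = 1/2 × 564 = 282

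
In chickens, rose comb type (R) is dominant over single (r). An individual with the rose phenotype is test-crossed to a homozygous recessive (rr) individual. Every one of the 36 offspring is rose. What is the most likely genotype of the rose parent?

Test cross: ? × rr
All offspring are rose.
If the unknown parent were heterozygous (Rr), about half of 36 offspring would be single; none are. The unknown parent is most likely homozygous dominant (RR).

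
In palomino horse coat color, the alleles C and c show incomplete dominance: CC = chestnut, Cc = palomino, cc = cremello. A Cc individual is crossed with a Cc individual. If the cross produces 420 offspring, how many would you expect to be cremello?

Punnett square for Cc × Cc:
Offspring genotypes: 1 CC, 2 Cc, 1 cc
Phenotype counts: 1 chestnut, 2 palomino, 1 cremello
cremello: 1 out of 4 → fraction 1/4
Expected count = 1/4 × 420 = 105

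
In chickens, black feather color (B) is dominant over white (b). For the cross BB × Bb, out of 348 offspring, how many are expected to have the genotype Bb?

Punnett square for BB × Bb:
Offspring genotypes: 2 BB, 2 Bb
Total offspring: 4
Count with target: 2
Probability: 2/4 = 1/2
Expected count = 1/2 × 348 = 174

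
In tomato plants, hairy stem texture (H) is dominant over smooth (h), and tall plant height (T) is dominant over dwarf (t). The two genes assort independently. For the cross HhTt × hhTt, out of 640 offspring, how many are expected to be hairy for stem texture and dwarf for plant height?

Dihybrid cross HhTt × hhTt — consider each gene separately:
stem texture: Hh × hh → 2 Hh, 2 hh → 2 H_ : 2 hh (out of 4)
plant height: Tt × Tt → 1 TT, 2 Tt, 1 tt → 3 T_ : 1 tt (out of 4)
Looking for: hairy (H_) and dwarf (tt)
P(hairy) = 2/4, P(dwarf) = 1/4
P(both) = 2/4 × 1/4 = 2/16 = 1/8
Expected count = 1/8 × 640 = 80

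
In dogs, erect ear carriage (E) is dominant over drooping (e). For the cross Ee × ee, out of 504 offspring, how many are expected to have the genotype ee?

Punnett square for Ee × ee:
Offspring genotypes: 2 Ee, 2 ee
Total offspring: 4
Count with target: 2
Probability: 2/4 = 1/2
Expected count = 1/2 × 504 = 252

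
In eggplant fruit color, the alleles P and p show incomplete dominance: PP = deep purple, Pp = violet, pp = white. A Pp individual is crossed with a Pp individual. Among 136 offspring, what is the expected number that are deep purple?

Punnett square for Pp × Pp:
Offspring genotypes: 1 PP, 2 Pp, 1 pp
Phenotype counts: 1 deep purple, 2 violet, 1 white
deep purple: 1 out of 4 → fraction 1/4
Expected count = 1/4 × 136 = 34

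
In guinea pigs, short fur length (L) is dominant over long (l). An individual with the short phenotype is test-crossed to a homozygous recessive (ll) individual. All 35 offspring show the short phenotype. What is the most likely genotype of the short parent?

Test cross: ? × ll
All offspring are short.
If the unknown parent were heterozygous (Ll), about half of 35 offspring would be long; none are. The unknown parent is most likely homozygous dominant (LL).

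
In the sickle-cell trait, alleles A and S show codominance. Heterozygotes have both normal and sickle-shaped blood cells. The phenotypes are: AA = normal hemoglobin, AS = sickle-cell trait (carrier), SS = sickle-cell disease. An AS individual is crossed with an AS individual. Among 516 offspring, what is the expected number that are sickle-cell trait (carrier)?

Punnett square for AS × AS:
Offspring genotypes: 1 AA, 2 AS, 1 SS
Phenotype counts: 1 normal hemoglobin, 2 sickle-cell trait (carrier), 1 sickle-cell disease
sickle-cell trait (carrier): 2 out of 4 → fraction 1/2
Expected count = 1/2 × 516 = 258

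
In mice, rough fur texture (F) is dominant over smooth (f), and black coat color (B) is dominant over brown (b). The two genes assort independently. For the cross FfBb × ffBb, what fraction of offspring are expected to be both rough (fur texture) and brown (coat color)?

Dihybrid cross FfBb × ffBb — consider each gene separately:
fur texture: Ff × ff → 2 Ff, 2 ff → 2 F_ : 2 ff (out of 4)
coat color: Bb × Bb → 1 BB, 2 Bb, 1 bb → 3 B_ : 1 bb (out of 4)
Looking for: rough (F_) and brown (bb)
P(rough) = 2/4, P(brown) = 1/4
P(both) = 2/4 × 1/4 = 2/16 = 1/8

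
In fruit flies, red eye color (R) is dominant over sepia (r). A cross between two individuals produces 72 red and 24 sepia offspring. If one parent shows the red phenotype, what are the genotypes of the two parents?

Observed offspring: 72 red, 24 sepia
The observed ratio simplifies to 3:1. Sepia (rr) offspring appear, so each parent must contribute one r allele. The parent stated to show red carries R, so it is Rr. The other parent is then either Rr or rr: Rr × rr would give a 1:1 split, whereas Rr × Rr gives 3:1 — matching the data. So both parents are heterozygous (Rr × Rr).
Parent genotypes: Rr × Rr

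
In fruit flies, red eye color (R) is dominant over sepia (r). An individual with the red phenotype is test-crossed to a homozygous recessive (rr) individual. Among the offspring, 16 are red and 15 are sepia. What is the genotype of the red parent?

Test cross: ? × rr
Offspring: 16 red, 15 sepia — approximately 1:1.
A 1:1 ratio in a test cross indicates the unknown parent is heterozygous (Rr).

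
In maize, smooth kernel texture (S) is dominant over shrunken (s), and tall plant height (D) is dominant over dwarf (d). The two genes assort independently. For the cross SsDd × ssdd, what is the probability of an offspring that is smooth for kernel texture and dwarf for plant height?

Dihybrid cross SsDd × ssdd — consider each gene separately:
kernel texture: Ss × ss → 2 Ss, 2 ss → 2 S_ : 2 ss (out of 4)
plant height: Dd × dd → 2 Dd, 2 dd → 2 D_ : 2 dd (out of 4)
Looking for: smooth (S_) and dwarf (dd)
P(smooth) = 2/4, P(dwarf) = 2/4
P(both) = 2/4 × 2/4 = 4/16 = 1/4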